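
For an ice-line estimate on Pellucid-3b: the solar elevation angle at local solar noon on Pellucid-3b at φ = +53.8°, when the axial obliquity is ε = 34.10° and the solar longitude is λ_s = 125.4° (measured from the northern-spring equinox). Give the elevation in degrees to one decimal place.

63.4°

Solar declination: sin δ = sin ε · sin λ_s = sin 34.10° × sin 125.4° = 0.45699, so δ = +27.193°.
At local noon the hour angle is zero, so the zenith angle equals |φ − δ| = |+53.8° − (+27.193°)| = 26.607°.
Elevation = 90° − 26.607° = 63.4°.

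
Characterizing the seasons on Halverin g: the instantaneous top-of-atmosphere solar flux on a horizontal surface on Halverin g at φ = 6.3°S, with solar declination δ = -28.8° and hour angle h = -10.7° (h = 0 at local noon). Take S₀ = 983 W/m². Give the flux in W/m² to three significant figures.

893 W/m²

cos θ_z = sin φ sin δ + cos φ cos δ cos h = 0.052865 + 0.855870 = 0.908735.
Flux = S₀ · cos θ_z = 983 × 0.908735 = 893.3 W/m².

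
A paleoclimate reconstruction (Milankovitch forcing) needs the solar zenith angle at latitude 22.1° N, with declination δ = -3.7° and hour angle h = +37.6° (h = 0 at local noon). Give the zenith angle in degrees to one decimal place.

cos θ_z = sin ϕ sin δ + cos ϕ cos δ cos h = -0.024279 + 0.732549 = 0.708270.
θ_z = arccos(0.708270) = 44.9°.

θ_z = 44.9°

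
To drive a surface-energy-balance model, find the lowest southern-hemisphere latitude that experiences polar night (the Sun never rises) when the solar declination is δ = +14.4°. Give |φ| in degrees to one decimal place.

Polar night requires cos H₀ = −tan φ tan δ ≥ 1, i.e. tan φ tan δ ≤ −1.
The boundary is |tan φ| · |tan δ| = 1, so |φ| = 90° − |δ| = 90° − 14.4° = 75.6° in the southern hemisphere.

|φ| = 75.6°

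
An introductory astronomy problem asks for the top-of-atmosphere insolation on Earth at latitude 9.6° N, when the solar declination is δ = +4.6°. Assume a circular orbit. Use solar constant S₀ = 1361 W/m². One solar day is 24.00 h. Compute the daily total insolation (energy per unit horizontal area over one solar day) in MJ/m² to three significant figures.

cos H₀ = −tan(+9.6°) tan(+4.600°) = -0.0136, H₀ = 1.5844 rad.
Bracket: H₀ sin φ sin δ + cos φ cos δ sin H₀ = 1.5844×0.16677×0.08020 + 0.98600×0.99678×0.99991 = 0.021191 + 0.982737 = 1.003928.
Q̄ = (S₀/π) × [bracket] = (1361/π) × 1.003928 = 434.92 W/m².
Daily total = Q̄ × 24.00 h × 3600 s/h = 434.92 × 24.00 × 3600 / 10⁶ = 37.58 MJ/m².

37.6 MJ/m²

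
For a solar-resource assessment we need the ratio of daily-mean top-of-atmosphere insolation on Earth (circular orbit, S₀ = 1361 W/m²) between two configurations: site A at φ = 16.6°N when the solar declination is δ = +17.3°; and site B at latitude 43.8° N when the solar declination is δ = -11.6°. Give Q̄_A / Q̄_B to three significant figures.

— Configuration A (φ=+16.6°):
cos H₀ = −tan(+16.6°) tan(+17.300°) = -0.0929, H₀ = 1.6638 rad.
Bracket: H₀ sin φ sin δ + cos φ cos δ sin H₀ = 1.6638×0.28569×0.29737 + 0.95832×0.95476×0.99568 = 0.141349 + 0.911013 = 1.052362.
Q̄ = (S₀/π) × [bracket] = (1361/π) × 1.052362 = 455.90 W/m².
— Configuration B (φ=+43.8°):
cos H₀ = −tan(+43.8°) tan(-11.600°) = 0.1968, H₀ = 1.3727 rad.
Bracket: H₀ sin φ sin δ + cos φ cos δ sin H₀ = 1.3727×0.69214×-0.20108 + 0.72176×0.97958×0.98043 = -0.191046 + 0.693185 = 0.502139.
Q̄ = (S₀/π) × [bracket] = (1361/π) × 0.502139 = 217.54 W/m².
Ratio Q̄_A / Q̄_B = 455.90 / 217.54 = 2.096.

Q̄_A / Q̄_B ≈ 2.10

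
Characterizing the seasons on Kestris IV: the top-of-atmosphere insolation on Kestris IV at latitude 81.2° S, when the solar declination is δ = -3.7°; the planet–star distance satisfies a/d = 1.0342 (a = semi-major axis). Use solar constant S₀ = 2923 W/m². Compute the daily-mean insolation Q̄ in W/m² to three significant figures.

Q̄ ≈ 265 W/m²

cos H₀ = −tan(-81.2°) tan(-3.700°) = -0.4177, H₀ = 2.0017 rad.
Bracket: H₀ sin φ sin δ + cos φ cos δ sin H₀ = 2.0017×-0.98823×-0.06453 + 0.15299×0.99792×0.90857 = 0.127649 + 0.138713 = 0.266362.
Inverse-square distance factor (a/d)² = 1.0342² = 1.069570.
Q̄ = (S₀/π) × 1.069570 × [bracket] = (2923/π) × 1.069570 × 0.266362 = 265.1 W/m².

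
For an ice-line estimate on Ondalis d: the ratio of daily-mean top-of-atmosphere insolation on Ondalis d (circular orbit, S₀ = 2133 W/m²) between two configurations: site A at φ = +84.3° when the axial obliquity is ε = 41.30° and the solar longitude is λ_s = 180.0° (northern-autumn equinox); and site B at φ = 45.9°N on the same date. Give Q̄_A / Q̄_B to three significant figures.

Q̄_A / Q̄_B ≈ 0.143

— Configuration A (φ=+84.3°):
Solar declination: sin δ = sin ε · sin λ_s = sin 41.30° × sin 180.0° = 0.00000, so δ = +0.000°.
cos H₀ = −tan(+84.3°) tan(+0.000°) = -0.0000, H₀ = 1.5708 rad.
Bracket: H₀ sin φ sin δ + cos φ cos δ sin H₀ = 1.5708×0.99506×0.00000 + 0.09932×1.00000×1.00000 = 0.000000 + 0.099320 = 0.099320.
Q̄ = (S₀/π) × [bracket] = (2133/π) × 0.099320 = 67.434 W/m².
— Configuration B (φ=+45.9°):
cos H₀ = −tan(+45.9°) tan(+0.000°) = -0.0000, H₀ = 1.5708 rad.
Bracket: H₀ sin φ sin δ + cos φ cos δ sin H₀ = 1.5708×0.71813×0.00000 + 0.69591×1.00000×1.00000 = 0.000000 + 0.695910 = 0.695910.
Q̄ = (S₀/π) × [bracket] = (2133/π) × 0.695910 = 472.49 W/m².
Ratio Q̄_A / Q̄_B = 67.434 / 472.49 = 0.1427.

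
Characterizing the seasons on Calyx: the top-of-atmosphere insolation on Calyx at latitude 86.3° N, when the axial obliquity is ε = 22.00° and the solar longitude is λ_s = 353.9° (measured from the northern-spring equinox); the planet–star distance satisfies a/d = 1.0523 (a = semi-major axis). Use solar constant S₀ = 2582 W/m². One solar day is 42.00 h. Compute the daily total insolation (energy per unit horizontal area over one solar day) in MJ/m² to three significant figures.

2.03 MJ/m²

Solar declination: sin δ = sin ε · sin λ_s = sin 22.00° × sin 353.9° = -0.03981, so δ = -2.281°.
cos H₀ = −tan(+86.3°) tan(-2.281°) = 0.6161, H₀ = 0.9071 rad.
Bracket: H₀ sin φ sin δ + cos φ cos δ sin H₀ = 0.9071×0.99792×-0.03981 + 0.06453×0.99921×0.78770 = -0.036037 + 0.050790 = 0.014753.
Inverse-square distance factor (a/d)² = 1.0523² = 1.107335.
Q̄ = (S₀/π) × 1.107335 × [bracket] = (2582/π) × 1.107335 × 0.014753 = 13.427 W/m².
Daily total = Q̄ × 42.00 h × 3600 s/h = 13.427 × 42.00 × 3600 / 10⁶ = 2.030 MJ/m².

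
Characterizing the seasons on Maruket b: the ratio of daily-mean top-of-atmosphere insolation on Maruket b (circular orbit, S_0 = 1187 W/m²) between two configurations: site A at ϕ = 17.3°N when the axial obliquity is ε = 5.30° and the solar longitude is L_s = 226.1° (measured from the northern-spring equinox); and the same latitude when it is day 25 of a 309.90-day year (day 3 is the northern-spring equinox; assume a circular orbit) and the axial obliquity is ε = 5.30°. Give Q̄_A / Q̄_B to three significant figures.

Q̄_A / Q̄_B ≈ 0.948

— Configuration A (ϕ=+17.3°):
Solar declination: sin δ = sin ε · sin L_s = sin 5.30° × sin 226.1° = -0.06656, so δ = -3.816°.
cos h₀ = −tan(+17.3°) tan(-3.816°) = 0.0208, h₀ = 1.5500 rad.
Bracket: h₀ sin ϕ sin δ + cos ϕ cos δ sin h₀ = 1.5500×0.29737×-0.06656 + 0.95476×0.99778×0.99978 = -0.030679 + 0.952431 = 0.921752.
Q̄ = (S_0/π) × [bracket] = (1187/π) × 0.921752 = 348.27 W/m².
— Configuration B (ϕ=+17.3°):
Solar longitude: L_s = 360° × (25 − 3)/309.90 = 25.557°.
sin δ = sin 5.30° × sin 25.557° = 0.03985, so δ = +2.284°.
cos h₀ = −tan(+17.3°) tan(+2.284°) = -0.0124, h₀ = 1.5832 rad.
Bracket: h₀ sin ϕ sin δ + cos ϕ cos δ sin h₀ = 1.5832×0.29737×0.03985 + 0.95476×0.99921×0.99992 = 0.018761 + 0.953929 = 0.972690.
Q̄ = (S_0/π) × [bracket] = (1187/π) × 0.972690 = 367.52 W/m².
Ratio Q̄_A / Q̄_B = 348.27 / 367.52 = 0.9476.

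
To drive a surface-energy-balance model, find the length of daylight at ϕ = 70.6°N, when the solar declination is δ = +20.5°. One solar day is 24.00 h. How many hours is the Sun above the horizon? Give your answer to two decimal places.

24.00 h

Sunrise equation: cos h₀ = −tan ϕ · tan δ = -1.0617 ≤ −1, so the Sun never sets (polar day) and h₀ = π.
Daylight = 2h₀/(2π) × 24.00 h = (3.1416/π) × 24.00 = 24.00 h.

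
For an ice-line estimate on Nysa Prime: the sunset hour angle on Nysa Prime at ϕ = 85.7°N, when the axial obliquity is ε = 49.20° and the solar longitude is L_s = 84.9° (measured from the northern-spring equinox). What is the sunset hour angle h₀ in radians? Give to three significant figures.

h₀ = 3.14 rad

Solar declination: sin δ = sin ε · sin L_s = sin 49.20° × sin 84.9° = 0.75400, so δ = +48.938°.
Sunrise equation: cos h₀ = −tan ϕ · tan δ = -15.2660 ≤ −1, so the host star never sets (polar day) and h₀ = π.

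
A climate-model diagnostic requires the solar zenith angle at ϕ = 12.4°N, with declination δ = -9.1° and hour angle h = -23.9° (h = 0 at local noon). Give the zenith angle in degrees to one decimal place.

θ_z = 32.0°

cos θ_z = sin ϕ sin δ + cos ϕ cos δ cos h = -0.033962 + 0.881688 = 0.847726.
θ_z = arccos(0.847726) = 32.0°.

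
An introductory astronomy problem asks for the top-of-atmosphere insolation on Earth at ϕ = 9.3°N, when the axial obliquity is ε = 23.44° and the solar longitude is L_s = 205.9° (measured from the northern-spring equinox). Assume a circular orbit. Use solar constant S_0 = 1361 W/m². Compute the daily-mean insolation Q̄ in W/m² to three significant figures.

Q̄ ≈ 402 W/m²

Solar declination: sin δ = sin ε · sin L_s = sin 23.44° × sin 205.9° = -0.17375, so δ = -10.006°.
cos h₀ = −tan(+9.3°) tan(-10.006°) = 0.0289, h₀ = 1.5419 rad.
Bracket: h₀ sin ϕ sin δ + cos ϕ cos δ sin h₀ = 1.5419×0.16160×-0.17375 + 0.98686×0.98479×0.99958 = -0.043293 + 0.971442 = 0.928149.
Q̄ = (S_0/π) × [bracket] = (1361/π) × 0.928149 = 402.1 W/m².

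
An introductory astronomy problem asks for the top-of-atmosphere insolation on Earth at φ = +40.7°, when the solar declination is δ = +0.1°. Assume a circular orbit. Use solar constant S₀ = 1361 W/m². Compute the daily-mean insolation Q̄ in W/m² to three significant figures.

cos H₀ = −tan(+40.7°) tan(+0.100°) = -0.0015, H₀ = 1.5723 rad.
Bracket: H₀ sin φ sin δ + cos φ cos δ sin H₀ = 1.5723×0.65210×0.00175 + 0.75813×1.00000×1.00000 = 0.001794 + 0.758130 = 0.759924.
Q̄ = (S₀/π) × [bracket] = (1361/π) × 0.759924 = 329.2 W/m².

Q̄ ≈ 329 W/m²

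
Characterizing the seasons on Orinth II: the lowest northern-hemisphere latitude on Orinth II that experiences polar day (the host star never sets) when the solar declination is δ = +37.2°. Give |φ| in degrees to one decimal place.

Polar day requires cos H₀ = −tan φ tan δ ≤ −1, i.e. tan φ tan δ ≥ 1.
The boundary is |tan φ| · |tan δ| = 1, so |φ| = 90° − |δ| = 90° − 37.2° = 52.8° in the northern hemisphere.

|φ| = 52.8°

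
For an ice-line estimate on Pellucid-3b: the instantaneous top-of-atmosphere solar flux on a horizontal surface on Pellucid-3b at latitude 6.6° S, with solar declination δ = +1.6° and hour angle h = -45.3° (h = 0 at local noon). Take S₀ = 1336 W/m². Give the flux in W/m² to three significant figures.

cos θ_z = sin φ sin δ + cos φ cos δ cos h = -0.003209 + 0.698461 = 0.695252.
Flux = S₀ · cos θ_z = 1336 × 0.695252 = 928.9 W/m².

929 W/m²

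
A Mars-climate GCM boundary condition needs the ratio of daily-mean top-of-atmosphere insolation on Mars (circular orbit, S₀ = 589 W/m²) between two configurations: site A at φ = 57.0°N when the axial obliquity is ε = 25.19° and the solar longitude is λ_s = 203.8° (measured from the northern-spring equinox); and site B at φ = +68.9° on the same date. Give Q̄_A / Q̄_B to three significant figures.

Q̄_A / Q̄_B ≈ 2.36

— Configuration A (φ=+57.0°):
Solar declination: sin δ = sin ε · sin λ_s = sin 25.19° × sin 203.8° = -0.17176, so δ = -9.890°.
cos H₀ = −tan(+57.0°) tan(-9.890°) = 0.2685, H₀ = 1.2990 rad.
Bracket: H₀ sin φ sin δ + cos φ cos δ sin H₀ = 1.2990×0.83867×-0.17176 + 0.54464×0.98514×0.96329 = -0.187121 + 0.516850 = 0.329729.
Q̄ = (S₀/π) × [bracket] = (589/π) × 0.329729 = 61.819 W/m².
— Configuration B (φ=+68.9°):
cos H₀ = −tan(+68.9°) tan(-9.890°) = 0.4518, H₀ = 1.1020 rad.
Bracket: H₀ sin φ sin δ + cos φ cos δ sin H₀ = 1.1020×0.93295×-0.17176 + 0.36000×0.98514×0.89210 = -0.176588 + 0.316384 = 0.139796.
Q̄ = (S₀/π) × [bracket] = (589/π) × 0.139796 = 26.210 W/m².
Ratio Q̄_A / Q̄_B = 61.819 / 26.210 = 2.359.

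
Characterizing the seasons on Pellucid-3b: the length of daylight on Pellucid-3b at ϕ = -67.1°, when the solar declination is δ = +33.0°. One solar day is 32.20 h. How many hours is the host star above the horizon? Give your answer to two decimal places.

cos h₀ = −tan ϕ · tan δ = 1.5374 ≥ 1, so the host star never rises (polar night) and h₀ = 0.
Daylight = 2h₀/(2π) × 32.20 h = (0.0000/π) × 32.20 = 0.00 h.

0.00 h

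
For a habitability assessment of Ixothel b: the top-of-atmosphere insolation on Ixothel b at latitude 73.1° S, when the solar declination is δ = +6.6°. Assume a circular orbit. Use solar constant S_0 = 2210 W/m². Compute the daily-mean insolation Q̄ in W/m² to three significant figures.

Q̄ ≈ 96.5 W/m²

cos h₀ = −tan(-73.1°) tan(+6.600°) = 0.3808, h₀ = 1.1801 rad.
Bracket: h₀ sin ϕ sin δ + cos ϕ cos δ sin h₀ = 1.1801×-0.95681×0.11494 + 0.29070×0.99337×0.92465 = -0.129782 + 0.267014 = 0.137232.
Q̄ = (S_0/π) × [bracket] = (2210/π) × 0.137232 = 96.54 W/m².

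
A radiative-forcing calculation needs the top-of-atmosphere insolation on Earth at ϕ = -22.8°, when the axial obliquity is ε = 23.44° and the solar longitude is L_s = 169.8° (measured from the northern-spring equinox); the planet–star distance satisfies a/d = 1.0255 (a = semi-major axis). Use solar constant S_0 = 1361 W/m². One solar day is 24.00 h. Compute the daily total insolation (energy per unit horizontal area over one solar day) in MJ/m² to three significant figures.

Solar declination: sin δ = sin ε · sin L_s = sin 23.44° × sin 169.8° = 0.07044, so δ = +4.039°.
cos h₀ = −tan(-22.8°) tan(+4.039°) = 0.0297, h₀ = 1.5411 rad.
Bracket: h₀ sin ϕ sin δ + cos ϕ cos δ sin h₀ = 1.5411×-0.38752×0.07044 + 0.92186×0.99752×0.99956 = -0.042067 + 0.919169 = 0.877102.
Inverse-square distance factor (a/d)² = 1.0255² = 1.051650.
Q̄ = (S_0/π) × 1.051650 × [bracket] = (1361/π) × 1.051650 × 0.877102 = 399.60 W/m².
Daily total = Q̄ × 24.00 h × 3600 s/h = 399.60 × 24.00 × 3600 / 10⁶ = 34.53 MJ/m².

34.5 MJ/m²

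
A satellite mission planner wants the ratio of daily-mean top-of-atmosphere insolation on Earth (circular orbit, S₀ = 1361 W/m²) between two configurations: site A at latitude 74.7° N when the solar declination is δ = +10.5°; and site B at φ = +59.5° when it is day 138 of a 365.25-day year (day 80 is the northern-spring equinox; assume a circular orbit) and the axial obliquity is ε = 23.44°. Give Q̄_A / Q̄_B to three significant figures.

— Configuration A (φ=+74.7°):
cos H₀ = −tan(+74.7°) tan(+10.500°) = -0.6775, H₀ = 2.3151 rad.
Bracket: H₀ sin φ sin δ + cos φ cos δ sin H₀ = 2.3151×0.96456×0.18224 + 0.26387×0.98325×0.73554 = 0.406952 + 0.190836 = 0.597788.
Q̄ = (S₀/π) × [bracket] = (1361/π) × 0.597788 = 258.97 W/m².
— Configuration B (φ=+59.5°):
Solar longitude: λ_s = 360° × (138 − 80)/365.25 = 57.166°.
sin δ = sin 23.44° × sin 57.166° = 0.33424, so δ = +19.526°.
cos H₀ = −tan(+59.5°) tan(+19.526°) = -0.6021, H₀ = 2.2169 rad.
Bracket: H₀ sin φ sin δ + cos φ cos δ sin H₀ = 2.2169×0.86163×0.33424 + 0.50754×0.94249×0.79846 = 0.638448 + 0.381944 = 1.020392.
Q̄ = (S₀/π) × [bracket] = (1361/π) × 1.020392 = 442.05 W/m².
Ratio Q̄_A / Q̄_B = 258.97 / 442.05 = 0.5858.

Q̄_A / Q̄_B ≈ 0.586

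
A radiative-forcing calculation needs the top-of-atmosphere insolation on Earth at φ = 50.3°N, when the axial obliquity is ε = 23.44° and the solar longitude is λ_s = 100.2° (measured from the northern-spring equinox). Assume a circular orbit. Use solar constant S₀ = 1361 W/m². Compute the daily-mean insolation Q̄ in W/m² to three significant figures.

Q̄ ≈ 494 W/m²

Solar declination: sin δ = sin ε · sin λ_s = sin 23.44° × sin 100.2° = 0.39150, so δ = +23.048°.
cos H₀ = −tan(+50.3°) tan(+23.048°) = -0.5125, H₀ = 2.1089 rad.
Bracket: H₀ sin φ sin δ + cos φ cos δ sin H₀ = 2.1089×0.76940×0.39150 + 0.63877×0.92018×0.85870 = 0.635243 + 0.504730 = 1.139973.
Q̄ = (S₀/π) × [bracket] = (1361/π) × 1.139973 = 493.9 W/m².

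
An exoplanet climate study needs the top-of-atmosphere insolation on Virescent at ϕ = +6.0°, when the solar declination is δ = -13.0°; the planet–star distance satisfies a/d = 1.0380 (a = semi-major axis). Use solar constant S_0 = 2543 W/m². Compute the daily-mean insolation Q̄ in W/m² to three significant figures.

cos h₀ = −tan(+6.0°) tan(-13.000°) = 0.0243, h₀ = 1.5465 rad.
Bracket: h₀ sin ϕ sin δ + cos ϕ cos δ sin h₀ = 1.5465×0.10453×-0.22495 + 0.99452×0.97437×0.99971 = -0.036364 + 0.968749 = 0.932385.
Inverse-square distance factor (a/d)² = 1.0380² = 1.077444.
Q̄ = (S_0/π) × 1.077444 × [bracket] = (2543/π) × 1.077444 × 0.932385 = 813.2 W/m².

Q̄ ≈ 813 W/m²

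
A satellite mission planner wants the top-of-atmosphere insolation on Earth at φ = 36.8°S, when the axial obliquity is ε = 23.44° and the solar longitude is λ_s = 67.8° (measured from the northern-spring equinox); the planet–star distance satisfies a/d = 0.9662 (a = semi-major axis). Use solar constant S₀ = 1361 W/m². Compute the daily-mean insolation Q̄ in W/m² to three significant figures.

Q̄ ≈ 174 W/m²

Solar declination: sin δ = sin ε · sin λ_s = sin 23.44° × sin 67.8° = 0.36830, so δ = +21.611°.
cos H₀ = −tan(-36.8°) tan(+21.611°) = 0.2964, H₀ = 1.2699 rad.
Bracket: H₀ sin φ sin δ + cos φ cos δ sin H₀ = 1.2699×-0.59902×0.36830 + 0.80073×0.92971×0.95508 = -0.280164 + 0.711006 = 0.430842.
Inverse-square distance factor (a/d)² = 0.9662² = 0.933542.
Q̄ = (S₀/π) × 0.933542 × [bracket] = (1361/π) × 0.933542 × 0.430842 = 174.2 W/m².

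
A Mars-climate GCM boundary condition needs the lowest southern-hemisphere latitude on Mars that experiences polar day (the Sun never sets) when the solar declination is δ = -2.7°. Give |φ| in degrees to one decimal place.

|φ| = 87.3°

Polar day requires cos H₀ = −tan φ tan δ ≤ −1, i.e. tan φ tan δ ≥ 1.
The boundary is |tan φ| · |tan δ| = 1, so |φ| = 90° − |δ| = 90° − 2.7° = 87.3° in the southern hemisphere.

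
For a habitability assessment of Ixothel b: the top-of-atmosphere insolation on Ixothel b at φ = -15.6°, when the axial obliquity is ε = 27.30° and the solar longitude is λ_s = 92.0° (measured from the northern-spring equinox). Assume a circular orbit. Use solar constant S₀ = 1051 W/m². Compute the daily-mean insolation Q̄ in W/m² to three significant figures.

Solar declination: sin δ = sin ε · sin λ_s = sin 27.30° × sin 92.0° = 0.45837, so δ = +27.282°.
cos H₀ = −tan(-15.6°) tan(+27.282°) = 0.1440, H₀ = 1.4263 rad.
Bracket: H₀ sin φ sin δ + cos φ cos δ sin H₀ = 1.4263×-0.26892×0.45837 + 0.96316×0.88876×0.98958 = -0.175813 + 0.847098 = 0.671285.
Q̄ = (S₀/π) × [bracket] = (1051/π) × 0.671285 = 224.6 W/m².

Q̄ ≈ 225 W/m²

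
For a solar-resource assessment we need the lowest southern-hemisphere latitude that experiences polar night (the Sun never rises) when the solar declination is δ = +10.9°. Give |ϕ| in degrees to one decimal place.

Polar night requires cos h₀ = −tan ϕ tan δ ≥ 1, i.e. tan ϕ tan δ ≤ −1.
The boundary is |tan ϕ| · |tan δ| = 1, so |ϕ| = 90° − |δ| = 90° − 10.9° = 79.1° in the southern hemisphere.

|ϕ| = 79.1°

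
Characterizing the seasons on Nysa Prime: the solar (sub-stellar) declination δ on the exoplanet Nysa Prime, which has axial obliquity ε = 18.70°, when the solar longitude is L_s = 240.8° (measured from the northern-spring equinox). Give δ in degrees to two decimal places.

sin δ = sin ε · sin L_s = sin 18.70° × sin 240.8° = -0.279870.
δ = arcsin(-0.279870) = -16.25°.

δ = -16.25°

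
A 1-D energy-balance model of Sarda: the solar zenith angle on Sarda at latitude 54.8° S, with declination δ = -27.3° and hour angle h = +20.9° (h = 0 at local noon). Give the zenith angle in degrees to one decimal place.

cos θ_z = sin ϕ sin δ + cos ϕ cos δ cos h = 0.374783 + 0.478525 = 0.853308.
θ_z = arccos(0.853308) = 31.4°.

θ_z = 31.4°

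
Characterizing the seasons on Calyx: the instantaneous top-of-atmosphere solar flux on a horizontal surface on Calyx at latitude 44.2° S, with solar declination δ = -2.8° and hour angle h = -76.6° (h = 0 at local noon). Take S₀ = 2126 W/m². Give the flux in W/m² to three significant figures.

425 W/m²

cos θ_z = sin φ sin δ + cos φ cos δ cos h = 0.034056 + 0.165944 = 0.200000.
Flux = S₀ · cos θ_z = 2126 × 0.200000 = 425.2 W/m².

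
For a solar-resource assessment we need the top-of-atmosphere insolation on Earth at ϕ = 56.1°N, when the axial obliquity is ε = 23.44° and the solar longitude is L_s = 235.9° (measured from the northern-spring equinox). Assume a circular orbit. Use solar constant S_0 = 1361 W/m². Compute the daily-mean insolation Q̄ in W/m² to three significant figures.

Solar declination: sin δ = sin ε · sin L_s = sin 23.44° × sin 235.9° = -0.32939, so δ = -19.232°.
cos h₀ = −tan(+56.1°) tan(-19.232°) = 0.5192, h₀ = 1.0249 rad.
Bracket: h₀ sin ϕ sin δ + cos ϕ cos δ sin h₀ = 1.0249×0.83001×-0.32939 + 0.55775×0.94419×0.85468 = -0.280205 + 0.450093 = 0.169888.
Q̄ = (S_0/π) × [bracket] = (1361/π) × 0.169888 = 73.60 W/m².

Q̄ ≈ 73.6 W/m²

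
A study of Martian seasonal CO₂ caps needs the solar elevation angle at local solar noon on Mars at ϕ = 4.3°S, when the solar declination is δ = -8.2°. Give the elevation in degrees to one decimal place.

At local noon the hour angle is zero, so the zenith angle equals |ϕ − δ| = |-4.3° − (-8.200°)| = 3.900°.
Elevation = 90° − 3.900° = 86.1°.

86.1°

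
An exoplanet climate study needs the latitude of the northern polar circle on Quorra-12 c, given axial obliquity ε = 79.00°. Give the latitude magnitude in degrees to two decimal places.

11.00°

The polar circle is the lowest latitude that experiences at least one full rotation of continuous daylight at the northern-summer solstice; it lies at |φ| = 90° − ε = 90° − 79.00° = 11.00°.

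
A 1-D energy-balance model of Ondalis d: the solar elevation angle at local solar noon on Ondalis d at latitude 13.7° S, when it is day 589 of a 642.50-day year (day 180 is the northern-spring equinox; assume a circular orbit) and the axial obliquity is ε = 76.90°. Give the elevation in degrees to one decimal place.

56.2°

Solar longitude: L_s = 360° × (589 − 180)/642.50 = 229.167°.
sin δ = sin 76.90° × sin 229.167° = -0.73693, so δ = -47.471°.
At local noon the hour angle is zero, so the zenith angle equals |ϕ − δ| = |-13.7° − (-47.471°)| = 33.771°.
Elevation = 90° − 33.771° = 56.2°.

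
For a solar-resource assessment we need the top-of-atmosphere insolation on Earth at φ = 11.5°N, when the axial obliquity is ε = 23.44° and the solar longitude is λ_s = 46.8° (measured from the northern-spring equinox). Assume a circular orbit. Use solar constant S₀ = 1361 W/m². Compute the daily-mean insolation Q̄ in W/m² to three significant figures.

Q̄ ≈ 446 W/m²

Solar declination: sin δ = sin ε · sin λ_s = sin 23.44° × sin 46.8° = 0.28998, so δ = +16.856°.
cos H₀ = −tan(+11.5°) tan(+16.856°) = -0.0616, H₀ = 1.6325 rad.
Bracket: H₀ sin φ sin δ + cos φ cos δ sin H₀ = 1.6325×0.19937×0.28998 + 0.97992×0.95703×0.99810 = 0.094380 + 0.936031 = 1.030411.
Q̄ = (S₀/π) × [bracket] = (1361/π) × 1.030411 = 446.4 W/m².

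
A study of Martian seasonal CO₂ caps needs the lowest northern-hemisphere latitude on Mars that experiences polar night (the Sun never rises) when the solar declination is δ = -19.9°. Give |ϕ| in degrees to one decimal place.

Polar night requires cos h₀ = −tan ϕ tan δ ≥ 1, i.e. tan ϕ tan δ ≤ −1.
The boundary is |tan ϕ| · |tan δ| = 1, so |ϕ| = 90° − |δ| = 90° − 19.9° = 70.1° in the northern hemisphere.

|ϕ| = 70.1°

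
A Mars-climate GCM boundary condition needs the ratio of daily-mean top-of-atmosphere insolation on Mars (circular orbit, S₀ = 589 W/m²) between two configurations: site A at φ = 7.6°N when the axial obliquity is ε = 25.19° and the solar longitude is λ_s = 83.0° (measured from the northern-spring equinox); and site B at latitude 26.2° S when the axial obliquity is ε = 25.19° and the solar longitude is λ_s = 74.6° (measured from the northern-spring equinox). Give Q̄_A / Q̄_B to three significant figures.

— Configuration A (φ=+7.6°):
Solar declination: sin δ = sin ε · sin λ_s = sin 25.19° × sin 83.0° = 0.42245, so δ = +24.989°.
cos H₀ = −tan(+7.6°) tan(+24.989°) = -0.0622, H₀ = 1.6330 rad.
Bracket: H₀ sin φ sin δ + cos φ cos δ sin H₀ = 1.6330×0.13226×0.42245 + 0.99122×0.90639×0.99806 = 0.091241 + 0.896689 = 0.987930.
Q̄ = (S₀/π) × [bracket] = (589/π) × 0.987930 = 185.22 W/m².
— Configuration B (φ=-26.2°):
Solar declination: sin δ = sin ε · sin λ_s = sin 25.19° × sin 74.6° = 0.41034, so δ = +24.226°.
cos H₀ = −tan(-26.2°) tan(+24.226°) = 0.2214, H₀ = 1.3475 rad.
Bracket: H₀ sin φ sin δ + cos φ cos δ sin H₀ = 1.3475×-0.44151×0.41034 + 0.89726×0.91193×0.97518 = -0.244126 + 0.797930 = 0.553804.
Q̄ = (S₀/π) × [bracket] = (589/π) × 0.553804 = 103.83 W/m².
Ratio Q̄_A / Q̄_B = 185.22 / 103.83 = 1.784.

Q̄_A / Q̄_B ≈ 1.78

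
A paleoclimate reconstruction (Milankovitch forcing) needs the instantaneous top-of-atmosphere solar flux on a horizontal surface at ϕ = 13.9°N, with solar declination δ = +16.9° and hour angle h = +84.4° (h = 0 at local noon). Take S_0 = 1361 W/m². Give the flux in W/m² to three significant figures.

218 W/m²

cos θ_z = sin ϕ sin δ + cos ϕ cos δ cos h = 0.069835 + 0.090634 = 0.160469.
Flux = S_0 · cos θ_z = 1361 × 0.160469 = 218.4 W/m².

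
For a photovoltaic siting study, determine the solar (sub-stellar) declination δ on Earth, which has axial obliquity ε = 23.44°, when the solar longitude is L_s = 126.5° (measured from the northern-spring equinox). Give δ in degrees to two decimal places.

sin δ = sin ε · sin L_s = sin 23.44° × sin 126.5° = 0.319765.
δ = arcsin(0.319765) = +18.65°.

δ = +18.65°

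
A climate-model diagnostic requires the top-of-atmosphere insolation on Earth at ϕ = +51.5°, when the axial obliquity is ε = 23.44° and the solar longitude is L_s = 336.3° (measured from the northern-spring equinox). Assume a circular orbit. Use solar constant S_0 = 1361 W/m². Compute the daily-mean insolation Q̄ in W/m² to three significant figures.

Solar declination: sin δ = sin ε · sin L_s = sin 23.44° × sin 336.3° = -0.15989, so δ = -9.201°.
cos h₀ = −tan(+51.5°) tan(-9.201°) = 0.2036, h₀ = 1.3657 rad.
Bracket: h₀ sin ϕ sin δ + cos ϕ cos δ sin h₀ = 1.3657×0.78261×-0.15989 + 0.62251×0.98713×0.97905 = -0.170892 + 0.601625 = 0.430733.
Q̄ = (S_0/π) × [bracket] = (1361/π) × 0.430733 = 186.6 W/m².

Q̄ ≈ 187 W/m²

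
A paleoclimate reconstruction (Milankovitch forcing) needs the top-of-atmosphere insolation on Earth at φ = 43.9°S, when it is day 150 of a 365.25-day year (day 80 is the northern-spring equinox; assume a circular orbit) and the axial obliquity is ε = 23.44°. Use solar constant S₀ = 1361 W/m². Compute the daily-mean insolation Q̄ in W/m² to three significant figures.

Q̄ ≈ 136 W/m²

Solar longitude: λ_s = 360° × (150 − 80)/365.25 = 68.994°.
sin δ = sin 23.44° × sin 68.994° = 0.37135, so δ = +21.799°.
cos H₀ = −tan(-43.9°) tan(+21.799°) = 0.3849, H₀ = 1.1757 rad.
Bracket: H₀ sin φ sin δ + cos φ cos δ sin H₀ = 1.1757×-0.69340×0.37135 + 0.72055×0.92849×0.92297 = -0.302736 + 0.617489 = 0.314753.
Q̄ = (S₀/π) × [bracket] = (1361/π) × 0.314753 = 136.4 W/m².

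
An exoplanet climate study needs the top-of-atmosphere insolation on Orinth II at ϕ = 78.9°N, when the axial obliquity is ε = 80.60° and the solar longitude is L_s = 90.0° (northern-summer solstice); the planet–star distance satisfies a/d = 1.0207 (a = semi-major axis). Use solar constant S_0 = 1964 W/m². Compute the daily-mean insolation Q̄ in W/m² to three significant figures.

Solar declination: sin δ = sin ε · sin L_s = sin 80.60° × sin 90.0° = 0.98657, so δ = +80.600°.
cos h₀ = −tan(+78.9°) tan(+80.600°) = -30.7887 ≤ −1 ⇒ polar day, h₀ = π.
Bracket: h₀ sin ϕ sin δ + cos ϕ cos δ sin h₀ = 3.1416×0.98129×0.98657 + 0.19252×0.16333×0.00000 = 3.041418 + 0.000000 = 3.041418.
Inverse-square distance factor (a/d)² = 1.0207² = 1.041828.
Q̄ = (S_0/π) × 1.041828 × [bracket] = (1964/π) × 1.041828 × 3.041418 = 1981 W/m².

Q̄ ≈ 1.98e+03 W/m²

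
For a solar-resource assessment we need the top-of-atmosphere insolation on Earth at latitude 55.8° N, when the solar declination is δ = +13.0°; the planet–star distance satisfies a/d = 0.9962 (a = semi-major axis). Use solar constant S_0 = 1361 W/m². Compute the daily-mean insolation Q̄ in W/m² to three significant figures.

cos h₀ = −tan(+55.8°) tan(+13.000°) = -0.3397, h₀ = 1.9174 rad.
Bracket: h₀ sin ϕ sin δ + cos ϕ cos δ sin h₀ = 1.9174×0.82708×0.22495 + 0.56208×0.97437×0.94053 = 0.356735 + 0.515104 = 0.871839.
Inverse-square distance factor (a/d)² = 0.9962² = 0.992414.
Q̄ = (S_0/π) × 0.992414 × [bracket] = (1361/π) × 0.992414 × 0.871839 = 374.8 W/m².

Q̄ ≈ 375 W/m²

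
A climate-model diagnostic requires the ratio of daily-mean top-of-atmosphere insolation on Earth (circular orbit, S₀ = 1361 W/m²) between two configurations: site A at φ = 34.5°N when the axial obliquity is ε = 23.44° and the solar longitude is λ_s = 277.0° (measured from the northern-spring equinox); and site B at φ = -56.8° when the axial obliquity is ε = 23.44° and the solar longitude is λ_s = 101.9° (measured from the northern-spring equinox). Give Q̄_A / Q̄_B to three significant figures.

Q̄_A / Q̄_B ≈ 4.30

— Configuration A (φ=+34.5°):
Solar declination: sin δ = sin ε · sin λ_s = sin 23.44° × sin 277.0° = -0.39482, so δ = -23.255°.
cos H₀ = −tan(+34.5°) tan(-23.255°) = 0.2953, H₀ = 1.2710 rad.
Bracket: H₀ sin φ sin δ + cos φ cos δ sin H₀ = 1.2710×0.56641×-0.39482 + 0.82413×0.91876×0.95539 = -0.284234 + 0.723400 = 0.439166.
Q̄ = (S₀/π) × [bracket] = (1361/π) × 0.439166 = 190.26 W/m².
— Configuration B (φ=-56.8°):
Solar declination: sin δ = sin ε · sin λ_s = sin 23.44° × sin 101.9° = 0.38924, so δ = +22.907°.
cos H₀ = −tan(-56.8°) tan(+22.907°) = 0.6457, H₀ = 0.8688 rad.
Bracket: H₀ sin φ sin δ + cos φ cos δ sin H₀ = 0.8688×-0.83676×0.38924 + 0.54756×0.92114×0.76355 = -0.282969 + 0.385119 = 0.102150.
Q̄ = (S₀/π) × [bracket] = (1361/π) × 0.102150 = 44.253 W/m².
Ratio Q̄_A / Q̄_B = 190.26 / 44.253 = 4.299.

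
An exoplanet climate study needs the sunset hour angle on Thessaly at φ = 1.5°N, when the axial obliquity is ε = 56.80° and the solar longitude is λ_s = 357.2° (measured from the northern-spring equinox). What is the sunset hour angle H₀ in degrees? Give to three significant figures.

Solar declination: sin δ = sin ε · sin λ_s = sin 56.80° × sin 357.2° = -0.04088, so δ = -2.343°.
cos H₀ = −tan φ · tan δ = −tan(+1.5°) × tan(-2.343°) = 0.0011, so H₀ = 1.5697 rad = 89.94°.

H₀ = 89.9°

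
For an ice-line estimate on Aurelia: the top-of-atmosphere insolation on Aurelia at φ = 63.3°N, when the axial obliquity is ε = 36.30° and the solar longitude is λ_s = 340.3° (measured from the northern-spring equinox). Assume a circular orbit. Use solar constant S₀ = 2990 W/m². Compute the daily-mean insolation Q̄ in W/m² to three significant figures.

Solar declination: sin δ = sin ε · sin λ_s = sin 36.30° × sin 340.3° = -0.19956, so δ = -11.512°.
cos H₀ = −tan(+63.3°) tan(-11.512°) = 0.4049, H₀ = 1.1539 rad.
Bracket: H₀ sin φ sin δ + cos φ cos δ sin H₀ = 1.1539×0.89337×-0.19956 + 0.44932×0.97988×0.91435 = -0.205718 + 0.402570 = 0.196852.
Q̄ = (S₀/π) × [bracket] = (2990/π) × 0.196852 = 187.4 W/m².

Q̄ ≈ 187 W/m²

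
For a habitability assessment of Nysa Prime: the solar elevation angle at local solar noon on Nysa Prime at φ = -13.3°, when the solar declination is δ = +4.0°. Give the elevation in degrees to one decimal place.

72.7°

At local noon the hour angle is zero, so the zenith angle equals |φ − δ| = |-13.3° − (+4.000°)| = 17.300°.
Elevation = 90° − 17.300° = 72.7°.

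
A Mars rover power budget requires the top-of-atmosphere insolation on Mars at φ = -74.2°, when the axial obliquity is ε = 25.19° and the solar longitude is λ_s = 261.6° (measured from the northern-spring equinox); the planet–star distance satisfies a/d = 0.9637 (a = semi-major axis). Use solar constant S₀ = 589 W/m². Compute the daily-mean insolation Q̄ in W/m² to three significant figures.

Solar declination: sin δ = sin ε · sin λ_s = sin 25.19° × sin 261.6° = -0.42106, so δ = -24.901°.
cos H₀ = −tan(-74.2°) tan(-24.901°) = -1.6405 ≤ −1 ⇒ polar day, H₀ = π.
Bracket: H₀ sin φ sin δ + cos φ cos δ sin H₀ = 3.1416×-0.96222×-0.42106 + 0.27228×0.90703×0.00000 = 1.272827 + 0.000000 = 1.272827.
Inverse-square distance factor (a/d)² = 0.9637² = 0.928718.
Q̄ = (S₀/π) × 0.928718 × [bracket] = (589/π) × 0.928718 × 1.272827 = 221.6 W/m².

Q̄ ≈ 222 W/m²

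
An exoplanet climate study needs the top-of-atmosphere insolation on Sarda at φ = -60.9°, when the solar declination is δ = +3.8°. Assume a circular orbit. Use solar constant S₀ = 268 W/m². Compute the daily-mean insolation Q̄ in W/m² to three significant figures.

Q̄ ≈ 33.9 W/m²

cos H₀ = −tan(-60.9°) tan(+3.800°) = 0.1193, H₀ = 1.4512 rad.
Bracket: H₀ sin φ sin δ + cos φ cos δ sin H₀ = 1.4512×-0.87377×0.06627 + 0.48634×0.99780×0.99285 = -0.084031 + 0.481800 = 0.397769.
Q̄ = (S₀/π) × [bracket] = (268/π) × 0.397769 = 33.93 W/m².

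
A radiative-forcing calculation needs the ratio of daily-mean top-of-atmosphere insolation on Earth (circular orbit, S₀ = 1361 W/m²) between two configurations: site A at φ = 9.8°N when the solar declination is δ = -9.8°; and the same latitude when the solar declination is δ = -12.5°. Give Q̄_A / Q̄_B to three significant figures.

— Configuration A (φ=+9.8°):
cos H₀ = −tan(+9.8°) tan(-9.800°) = 0.0298, H₀ = 1.5410 rad.
Bracket: H₀ sin φ sin δ + cos φ cos δ sin H₀ = 1.5410×0.17021×-0.17021 + 0.98541×0.98541×0.99955 = -0.044645 + 0.970596 = 0.925951.
Q̄ = (S₀/π) × [bracket] = (1361/π) × 0.925951 = 401.14 W/m².
— Configuration B (φ=+9.8°):
cos H₀ = −tan(+9.8°) tan(-12.500°) = 0.0383, H₀ = 1.5325 rad.
Bracket: H₀ sin φ sin δ + cos φ cos δ sin H₀ = 1.5325×0.17021×-0.21644 + 0.98541×0.97630×0.99927 = -0.056458 + 0.961353 = 0.904895.
Q̄ = (S₀/π) × [bracket] = (1361/π) × 0.904895 = 392.02 W/m².
Ratio Q̄_A / Q̄_B = 401.14 / 392.02 = 1.023.

Q̄_A / Q̄_B ≈ 1.02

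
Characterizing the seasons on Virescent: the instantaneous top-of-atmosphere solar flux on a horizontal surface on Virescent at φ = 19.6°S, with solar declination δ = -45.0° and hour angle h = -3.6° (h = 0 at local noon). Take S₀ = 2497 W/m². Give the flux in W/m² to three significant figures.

2.25e+03 W/m²

cos θ_z = sin φ sin δ + cos φ cos δ cos h = 0.237200 + 0.664821 = 0.902021.
Flux = S₀ · cos θ_z = 2497 × 0.902021 = 2252 W/m².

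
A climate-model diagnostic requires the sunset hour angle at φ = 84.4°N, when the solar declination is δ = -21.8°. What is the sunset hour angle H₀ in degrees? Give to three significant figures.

H₀ = 0.00°

cos H₀ = −tan φ · tan δ = 4.0792 ≥ 1, so the Sun never rises (polar night) and H₀ = 0.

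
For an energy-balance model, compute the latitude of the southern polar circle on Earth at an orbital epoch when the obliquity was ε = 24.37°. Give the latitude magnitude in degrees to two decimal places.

65.63°

The polar circle is the lowest latitude that experiences at least one full rotation of continuous darkness at the northern-summer solstice; it lies at |φ| = 90° − ε = 90° − 24.37° = 65.63°.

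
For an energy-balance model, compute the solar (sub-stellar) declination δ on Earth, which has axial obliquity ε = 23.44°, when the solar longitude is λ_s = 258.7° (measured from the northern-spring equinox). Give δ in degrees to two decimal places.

δ = -22.96°

sin δ = sin ε · sin λ_s = sin 23.44° × sin 258.7° = -0.390077.
δ = arcsin(-0.390077) = -22.96°.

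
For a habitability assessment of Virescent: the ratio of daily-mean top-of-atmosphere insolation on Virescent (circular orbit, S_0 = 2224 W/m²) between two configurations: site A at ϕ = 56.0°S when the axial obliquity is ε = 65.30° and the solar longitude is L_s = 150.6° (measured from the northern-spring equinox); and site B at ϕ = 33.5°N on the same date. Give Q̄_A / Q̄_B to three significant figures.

Q̄_A / Q̄_B ≈ 0.0544

— Configuration A (ϕ=-56.0°):
Solar declination: sin δ = sin ε · sin L_s = sin 65.30° × sin 150.6° = 0.44599, so δ = +26.487°.
cos h₀ = −tan(-56.0°) tan(+26.487°) = 0.7387, h₀ = 0.7396 rad.
Bracket: h₀ sin ϕ sin δ + cos ϕ cos δ sin h₀ = 0.7396×-0.82904×0.44599 + 0.55919×0.89504×0.67398 = -0.273462 + 0.337325 = 0.063863.
Q̄ = (S_0/π) × [bracket] = (2224/π) × 0.063863 = 45.210 W/m².
— Configuration B (ϕ=+33.5°):
cos h₀ = −tan(+33.5°) tan(+26.487°) = -0.3298, h₀ = 1.9069 rad.
Bracket: h₀ sin ϕ sin δ + cos ϕ cos δ sin h₀ = 1.9069×0.55194×0.44599 + 0.83389×0.89504×0.94405 = 0.469402 + 0.704606 = 1.174008.
Q̄ = (S_0/π) × [bracket] = (2224/π) × 1.174008 = 831.11 W/m².
Ratio Q̄_A / Q̄_B = 45.210 / 831.11 = 0.05440.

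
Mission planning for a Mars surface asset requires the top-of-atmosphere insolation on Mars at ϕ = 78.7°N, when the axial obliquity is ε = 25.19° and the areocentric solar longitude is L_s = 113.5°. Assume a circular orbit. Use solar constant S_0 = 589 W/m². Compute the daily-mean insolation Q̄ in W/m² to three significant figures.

Q̄ ≈ 225 W/m²

sin δ = sin 25.19° × sin 113.5° = 0.39032, so δ = +22.974°.
cos h₀ = −tan(+78.7°) tan(+22.974°) = -2.1217 ≤ −1 ⇒ polar day, h₀ = π.
Bracket: h₀ sin ϕ sin δ + cos ϕ cos δ sin h₀ = 3.1416×0.98061×0.39032 + 0.19595×0.92068×0.00000 = 1.202453 + 0.000000 = 1.202453.
Q̄ = (S_0/π) × [bracket] = (589/π) × 1.202453 = 225.4 W/m².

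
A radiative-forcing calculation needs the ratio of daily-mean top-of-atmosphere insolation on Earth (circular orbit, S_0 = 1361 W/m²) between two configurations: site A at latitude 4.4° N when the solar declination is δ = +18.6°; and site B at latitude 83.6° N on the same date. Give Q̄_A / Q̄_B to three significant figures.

Q̄_A / Q̄_B ≈ 0.988

— Configuration A (ϕ=+4.4°):
cos h₀ = −tan(+4.4°) tan(+18.600°) = -0.0259, h₀ = 1.5967 rad.
Bracket: h₀ sin ϕ sin δ + cos ϕ cos δ sin h₀ = 1.5967×0.07672×0.31896 + 0.99705×0.94777×0.99966 = 0.039072 + 0.944653 = 0.983725.
Q̄ = (S_0/π) × [bracket] = (1361/π) × 0.983725 = 426.17 W/m².
— Configuration B (ϕ=+83.6°):
cos h₀ = −tan(+83.6°) tan(+18.600°) = -3.0003 ≤ −1 ⇒ polar day, h₀ = π.
Bracket: h₀ sin ϕ sin δ + cos ϕ cos δ sin h₀ = 3.1416×0.99377×0.31896 + 0.11147×0.94777×0.00000 = 0.995802 + 0.000000 = 0.995802.
Q̄ = (S_0/π) × [bracket] = (1361/π) × 0.995802 = 431.40 W/m².
Ratio Q̄_A / Q̄_B = 426.17 / 431.40 = 0.9879.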